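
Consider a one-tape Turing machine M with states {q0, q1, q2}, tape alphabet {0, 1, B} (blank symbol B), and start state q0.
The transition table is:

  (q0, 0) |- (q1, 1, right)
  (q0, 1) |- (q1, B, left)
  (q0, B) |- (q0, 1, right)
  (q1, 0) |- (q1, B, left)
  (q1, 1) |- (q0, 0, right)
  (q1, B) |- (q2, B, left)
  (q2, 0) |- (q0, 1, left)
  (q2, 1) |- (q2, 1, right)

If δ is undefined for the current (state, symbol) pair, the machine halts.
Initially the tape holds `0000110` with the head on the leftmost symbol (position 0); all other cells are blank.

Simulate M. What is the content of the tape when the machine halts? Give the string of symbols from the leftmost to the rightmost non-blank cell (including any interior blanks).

0100011

q0 | [0]000110B   read 0 → write 1, move right, go to q1
q1 | 1[0]00110B   read 0 → write B, move left, go to q1
q1 | [1]B00110B   read 1 → write 0, move right, go to q0
q0 | 0[B]00110B   read B → write 1, move right, go to q0
q0 | 01[0]0110B   read 0 → write 1, move right, go to q1
q1 | 011[0]110B   read 0 → write B, move left, go to q1
q1 | 01[1]B110B   read 1 → write 0, move right, go to q0
q0 | 010[B]110B   read B → write 1, move right, go to q0
q0 | 0101[1]10B   read 1 → write B, move left, go to q1
q1 | 010[1]B10B   read 1 → write 0, move right, go to q0
q0 | 0100[B]10B   read B → write 1, move right, go to q0
q0 | 01001[1]0B   read 1 → write B, move left, go to q1
q1 | 0100[1]B0B   read 1 → write 0, move right, go to q0
q0 | 01000[B]0B   read B → write 1, move right, go to q0
q0 | 010001[0]B   read 0 → write 1, move right, go to q1
q1 | 0100011[B]   read B → write B, move left, go to q2
q2 | 010001[1]B   read 1 → write 1, move right, go to q2
q2 | 0100011[B]
The non-blank tape span at halt is 0100011.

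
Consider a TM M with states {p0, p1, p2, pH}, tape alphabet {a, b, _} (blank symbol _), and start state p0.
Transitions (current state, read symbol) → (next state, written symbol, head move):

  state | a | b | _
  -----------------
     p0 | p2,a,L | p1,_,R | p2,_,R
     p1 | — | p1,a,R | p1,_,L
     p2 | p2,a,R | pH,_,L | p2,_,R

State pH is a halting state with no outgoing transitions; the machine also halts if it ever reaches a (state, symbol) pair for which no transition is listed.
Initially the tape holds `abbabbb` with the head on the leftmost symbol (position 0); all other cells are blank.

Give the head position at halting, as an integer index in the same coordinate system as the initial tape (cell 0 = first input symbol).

0

state=p0 head=0 tape=_[a]bbabbb   (p0,a)→(p2,a,L)
state=p2 head=-1 tape=[_]abbabbb   (p2,_)→(p2,_,R)
state=p2 head=0 tape=_[a]bbabbb   (p2,a)→(p2,a,R)
state=p2 head=1 tape=_a[b]babbb   (p2,b)→(pH,_,L)
state=pH head=0 tape=_[a]_babbb
At halt the head is at cell 0.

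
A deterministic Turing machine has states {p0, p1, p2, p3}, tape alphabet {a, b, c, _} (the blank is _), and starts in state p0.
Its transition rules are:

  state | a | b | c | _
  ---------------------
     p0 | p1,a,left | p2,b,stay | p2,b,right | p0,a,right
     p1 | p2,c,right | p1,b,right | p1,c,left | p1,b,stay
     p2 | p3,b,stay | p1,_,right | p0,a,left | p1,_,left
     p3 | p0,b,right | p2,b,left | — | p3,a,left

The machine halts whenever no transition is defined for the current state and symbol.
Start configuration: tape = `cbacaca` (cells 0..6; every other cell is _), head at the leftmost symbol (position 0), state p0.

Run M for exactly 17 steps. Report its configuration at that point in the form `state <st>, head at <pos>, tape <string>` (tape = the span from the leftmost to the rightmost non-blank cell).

state=p0 head=0 tape=[c]bacaca_   (p0,c)→(p2,b,right)
state=p2 head=1 tape=b[b]acaca_   (p2,b)→(p1,_,right)
state=p1 head=2 tape=b_[a]caca_   (p1,a)→(p2,c,right)
state=p2 head=3 tape=b_c[c]aca_   (p2,c)→(p0,a,left)
state=p0 head=2 tape=b_[c]aaca_   (p0,c)→(p2,b,right)
state=p2 head=3 tape=b_b[a]aca_   (p2,a)→(p3,b,stay)
state=p3 head=3 tape=b_b[b]aca_   (p3,b)→(p2,b,left)
state=p2 head=2 tape=b_[b]baca_   (p2,b)→(p1,_,right)
state=p1 head=3 tape=b__[b]aca_   (p1,b)→(p1,b,right)
state=p1 head=4 tape=b__b[a]ca_   (p1,a)→(p2,c,right)
state=p2 head=5 tape=b__bc[c]a_   (p2,c)→(p0,a,left)
state=p0 head=4 tape=b__b[c]aa_   (p0,c)→(p2,b,right)
state=p2 head=5 tape=b__bb[a]a_   (p2,a)→(p3,b,stay)
state=p3 head=5 tape=b__bb[b]a_   (p3,b)→(p2,b,left)
state=p2 head=4 tape=b__b[b]ba_   (p2,b)→(p1,_,right)
state=p1 head=5 tape=b__b_[b]a_   (p1,b)→(p1,b,right)
state=p1 head=6 tape=b__b_b[a]_   (p1,a)→(p2,c,right)
state=p2 head=7 tape=b__b_bc[_]
After 17 steps: state p2, head at 7, tape b__b_bc.

state p2, head at 7, tape b__b_bc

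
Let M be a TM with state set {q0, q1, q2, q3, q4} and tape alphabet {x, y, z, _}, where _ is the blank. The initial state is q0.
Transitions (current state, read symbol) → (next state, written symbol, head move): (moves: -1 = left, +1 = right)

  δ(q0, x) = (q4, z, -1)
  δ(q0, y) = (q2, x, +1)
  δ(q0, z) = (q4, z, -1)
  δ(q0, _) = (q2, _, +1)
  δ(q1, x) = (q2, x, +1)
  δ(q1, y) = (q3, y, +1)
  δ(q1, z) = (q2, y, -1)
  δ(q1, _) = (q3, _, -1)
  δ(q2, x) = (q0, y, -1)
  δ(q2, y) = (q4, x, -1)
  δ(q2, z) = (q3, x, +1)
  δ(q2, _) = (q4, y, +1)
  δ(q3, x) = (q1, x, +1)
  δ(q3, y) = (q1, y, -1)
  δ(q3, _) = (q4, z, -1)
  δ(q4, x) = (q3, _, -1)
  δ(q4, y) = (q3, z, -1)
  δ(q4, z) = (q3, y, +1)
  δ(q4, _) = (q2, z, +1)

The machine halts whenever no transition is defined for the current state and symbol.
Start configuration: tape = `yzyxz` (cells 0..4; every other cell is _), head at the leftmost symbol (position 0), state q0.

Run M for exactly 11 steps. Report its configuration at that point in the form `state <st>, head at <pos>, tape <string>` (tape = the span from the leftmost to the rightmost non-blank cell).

q0 | [y]zyxz   read y → write x, move +1, go to q2
q2 | x[z]yxz   read z → write x, move +1, go to q3
q3 | xx[y]xz   read y → write y, move -1, go to q1
q1 | x[x]yxz   read x → write x, move +1, go to q2
q2 | xx[y]xz   read y → write x, move -1, go to q4
q4 | x[x]xxz   read x → write _, move -1, go to q3
q3 | [x]_xxz   read x → write x, move +1, go to q1
q1 | x[_]xxz   read _ → write _, move -1, go to q3
q3 | [x]_xxz   read x → write x, move +1, go to q1
q1 | x[_]xxz   read _ → write _, move -1, go to q3
q3 | [x]_xxz   read x → write x, move +1, go to q1
q1 | x[_]xxz
After 11 steps: state q1, head at 1, tape x_xxz.

state q1, head at 1, tape x_xxz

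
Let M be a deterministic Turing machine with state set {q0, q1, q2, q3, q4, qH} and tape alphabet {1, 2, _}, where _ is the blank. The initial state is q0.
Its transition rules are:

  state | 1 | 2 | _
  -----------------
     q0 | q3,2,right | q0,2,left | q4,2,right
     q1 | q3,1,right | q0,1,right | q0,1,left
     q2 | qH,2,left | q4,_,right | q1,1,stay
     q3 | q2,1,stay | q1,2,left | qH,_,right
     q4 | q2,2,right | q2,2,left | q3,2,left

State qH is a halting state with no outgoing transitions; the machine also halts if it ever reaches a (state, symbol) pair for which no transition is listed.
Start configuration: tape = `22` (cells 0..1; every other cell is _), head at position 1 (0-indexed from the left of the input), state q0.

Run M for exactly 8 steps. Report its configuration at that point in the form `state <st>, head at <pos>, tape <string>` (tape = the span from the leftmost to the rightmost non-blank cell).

q0 | _2[2]   read 2 → write 2, move left, go to q0
q0 | _[2]2   read 2 → write 2, move left, go to q0
q0 | [_]22   read _ → write 2, move right, go to q4
q4 | 2[2]2   read 2 → write 2, move left, go to q2
q2 | [2]22   read 2 → write _, move right, go to q4
q4 | _[2]2   read 2 → write 2, move left, go to q2
q2 | [_]22   read _ → write 1, move stay, go to q1
q1 | [1]22   read 1 → write 1, move right, go to q3
q3 | 1[2]2
After 8 steps: state q3, head at 0, tape 122.

state q3, head at 0, tape 122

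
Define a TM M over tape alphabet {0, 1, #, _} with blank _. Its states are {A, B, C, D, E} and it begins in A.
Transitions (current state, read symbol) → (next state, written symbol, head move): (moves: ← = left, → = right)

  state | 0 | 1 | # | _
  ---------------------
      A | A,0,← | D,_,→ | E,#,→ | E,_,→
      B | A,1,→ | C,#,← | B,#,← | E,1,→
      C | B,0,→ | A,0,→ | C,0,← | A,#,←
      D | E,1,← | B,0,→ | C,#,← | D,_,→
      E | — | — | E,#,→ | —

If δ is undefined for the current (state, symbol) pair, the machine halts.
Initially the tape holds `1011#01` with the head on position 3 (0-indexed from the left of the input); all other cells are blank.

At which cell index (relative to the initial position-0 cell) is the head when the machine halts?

A | 101[1]#01   read 1 → write _, move →, go to D
D | 101_[#]01   read # → write #, move ←, go to C
C | 101[_]#01   read _ → write #, move ←, go to A
A | 10[1]##01   read 1 → write _, move →, go to D
D | 10_[#]#01   read # → write #, move ←, go to C
C | 10[_]##01   read _ → write #, move ←, go to A
A | 1[0]###01   read 0 → write 0, move ←, go to A
A | [1]0###01   read 1 → write _, move →, go to D
D | _[0]###01   read 0 → write 1, move ←, go to E
E | [_]1###01
At halt the head is at cell 0.

0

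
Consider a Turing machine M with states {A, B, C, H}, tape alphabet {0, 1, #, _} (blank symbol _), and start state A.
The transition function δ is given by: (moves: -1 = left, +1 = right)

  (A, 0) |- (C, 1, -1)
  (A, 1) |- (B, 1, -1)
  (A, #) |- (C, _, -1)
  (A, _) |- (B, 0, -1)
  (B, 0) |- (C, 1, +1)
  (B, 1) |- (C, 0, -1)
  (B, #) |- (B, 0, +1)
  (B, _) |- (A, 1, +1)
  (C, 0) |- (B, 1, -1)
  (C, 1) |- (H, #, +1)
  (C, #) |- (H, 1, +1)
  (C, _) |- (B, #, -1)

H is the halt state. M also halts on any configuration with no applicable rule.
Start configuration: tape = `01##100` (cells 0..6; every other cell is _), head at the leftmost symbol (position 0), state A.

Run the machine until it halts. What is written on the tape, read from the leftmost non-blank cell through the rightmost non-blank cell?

#_11##100

state=A head=0 tape=__[0]1##100   (A,0)→(C,1,-1)
state=C head=-1 tape=_[_]11##100   (C,_)→(B,#,-1)
state=B head=-2 tape=[_]#11##100   (B,_)→(A,1,+1)
state=A head=-1 tape=1[#]11##100   (A,#)→(C,_,-1)
state=C head=-2 tape=[1]_11##100   (C,1)→(H,#,+1)
state=H head=-1 tape=#[_]11##100
The non-blank tape span at halt is #_11##100.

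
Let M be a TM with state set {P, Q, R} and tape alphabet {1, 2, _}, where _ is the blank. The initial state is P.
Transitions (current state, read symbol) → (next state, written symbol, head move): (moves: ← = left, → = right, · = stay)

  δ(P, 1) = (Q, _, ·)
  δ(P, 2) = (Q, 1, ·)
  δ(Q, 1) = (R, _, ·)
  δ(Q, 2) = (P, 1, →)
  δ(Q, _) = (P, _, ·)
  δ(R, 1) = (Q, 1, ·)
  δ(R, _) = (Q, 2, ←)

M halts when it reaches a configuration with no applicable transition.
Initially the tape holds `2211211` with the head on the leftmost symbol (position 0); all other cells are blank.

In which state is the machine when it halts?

P

state=P head=0 tape=_[2]211211   (P,2)→(Q,1,·)
state=Q head=0 tape=_[1]211211   (Q,1)→(R,_,·)
state=R head=0 tape=_[_]211211   (R,_)→(Q,2,←)
state=Q head=-1 tape=[_]2211211   (Q,_)→(P,_,·)
state=P head=-1 tape=[_]2211211
No transition is defined for (P, _); M halts in state P.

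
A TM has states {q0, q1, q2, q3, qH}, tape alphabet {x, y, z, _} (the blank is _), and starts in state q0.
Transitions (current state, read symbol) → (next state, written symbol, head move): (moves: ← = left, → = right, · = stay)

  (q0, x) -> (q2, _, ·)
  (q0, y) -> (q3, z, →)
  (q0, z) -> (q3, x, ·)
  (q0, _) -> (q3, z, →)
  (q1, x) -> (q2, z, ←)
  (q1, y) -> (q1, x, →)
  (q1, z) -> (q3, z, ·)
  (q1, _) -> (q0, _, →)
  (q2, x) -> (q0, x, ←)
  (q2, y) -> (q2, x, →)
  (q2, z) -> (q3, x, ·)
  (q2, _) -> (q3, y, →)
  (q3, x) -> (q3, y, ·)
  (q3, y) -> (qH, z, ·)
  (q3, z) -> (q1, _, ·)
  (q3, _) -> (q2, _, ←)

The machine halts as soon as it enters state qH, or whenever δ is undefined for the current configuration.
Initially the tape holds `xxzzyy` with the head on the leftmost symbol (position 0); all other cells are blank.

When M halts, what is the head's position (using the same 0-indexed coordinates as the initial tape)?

1

q0 | [x]xzzyy   read x → write _, move ·, go to q2
q2 | [_]xzzyy   read _ → write y, move →, go to q3
q3 | y[x]zzyy   read x → write y, move ·, go to q3
q3 | y[y]zzyy   read y → write z, move ·, go to qH
qH | y[z]zzyy
At halt the head is at cell 1.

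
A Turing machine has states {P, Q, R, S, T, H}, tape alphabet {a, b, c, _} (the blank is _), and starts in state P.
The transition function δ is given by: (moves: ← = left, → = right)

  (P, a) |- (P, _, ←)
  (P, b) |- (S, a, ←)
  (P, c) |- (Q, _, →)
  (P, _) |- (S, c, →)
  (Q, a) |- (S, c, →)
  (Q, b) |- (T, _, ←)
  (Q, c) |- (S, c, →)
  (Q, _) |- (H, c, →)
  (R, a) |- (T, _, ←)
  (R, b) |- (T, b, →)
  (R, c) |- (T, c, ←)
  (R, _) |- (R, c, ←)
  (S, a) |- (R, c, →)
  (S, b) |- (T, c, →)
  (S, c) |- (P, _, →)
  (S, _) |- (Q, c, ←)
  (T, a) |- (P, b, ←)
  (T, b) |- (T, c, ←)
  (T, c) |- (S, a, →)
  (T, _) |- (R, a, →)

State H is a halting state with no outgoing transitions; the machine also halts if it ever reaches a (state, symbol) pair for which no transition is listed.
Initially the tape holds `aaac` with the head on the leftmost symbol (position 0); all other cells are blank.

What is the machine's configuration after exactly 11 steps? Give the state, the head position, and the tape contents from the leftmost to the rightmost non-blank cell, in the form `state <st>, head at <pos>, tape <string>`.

state P, head at 1, tape cc__c

P | _[a]aac   read a → write _, move ←, go to P
P | [_]_aac   read _ → write c, move →, go to S
S | c[_]aac   read _ → write c, move ←, go to Q
Q | [c]caac   read c → write c, move →, go to S
S | c[c]aac   read c → write _, move →, go to P
P | c_[a]ac   read a → write _, move ←, go to P
P | c[_]_ac   read _ → write c, move →, go to S
S | cc[_]ac   read _ → write c, move ←, go to Q
Q | c[c]cac   read c → write c, move →, go to S
S | cc[c]ac   read c → write _, move →, go to P
P | cc_[a]c   read a → write _, move ←, go to P
P | cc[_]_c
After 11 steps: state P, head at 1, tape cc__c.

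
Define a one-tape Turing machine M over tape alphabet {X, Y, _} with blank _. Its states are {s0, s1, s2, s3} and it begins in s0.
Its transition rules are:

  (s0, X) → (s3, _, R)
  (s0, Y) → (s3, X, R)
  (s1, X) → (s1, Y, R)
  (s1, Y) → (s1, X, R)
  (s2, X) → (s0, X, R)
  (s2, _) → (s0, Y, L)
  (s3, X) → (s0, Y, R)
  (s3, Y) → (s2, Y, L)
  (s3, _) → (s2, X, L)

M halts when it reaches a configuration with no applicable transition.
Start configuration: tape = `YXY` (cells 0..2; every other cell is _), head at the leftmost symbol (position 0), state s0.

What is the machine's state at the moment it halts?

s0 | [Y]XY___   read Y → write X, move R, go to s3
s3 | X[X]Y___   read X → write Y, move R, go to s0
s0 | XY[Y]___   read Y → write X, move R, go to s3
s3 | XYX[_]__   read _ → write X, move L, go to s2
s2 | XY[X]X__   read X → write X, move R, go to s0
s0 | XYX[X]__   read X → write _, move R, go to s3
s3 | XYX_[_]_   read _ → write X, move L, go to s2
s2 | XYX[_]X_   read _ → write Y, move L, go to s0
s0 | XY[X]YX_   read X → write _, move R, go to s3
s3 | XY_[Y]X_   read Y → write Y, move L, go to s2
s2 | XY[_]YX_   read _ → write Y, move L, go to s0
s0 | X[Y]YYX_   read Y → write X, move R, go to s3
s3 | XX[Y]YX_   read Y → write Y, move L, go to s2
s2 | X[X]YYX_   read X → write X, move R, go to s0
s0 | XX[Y]YX_   read Y → write X, move R, go to s3
s3 | XXX[Y]X_   read Y → write Y, move L, go to s2
s2 | XX[X]YX_   read X → write X, move R, go to s0
s0 | XXX[Y]X_   read Y → write X, move R, go to s3
s3 | XXXX[X]_   read X → write Y, move R, go to s0
s0 | XXXXY[_]
No transition is defined for (s0, _); M halts in state s0.

s0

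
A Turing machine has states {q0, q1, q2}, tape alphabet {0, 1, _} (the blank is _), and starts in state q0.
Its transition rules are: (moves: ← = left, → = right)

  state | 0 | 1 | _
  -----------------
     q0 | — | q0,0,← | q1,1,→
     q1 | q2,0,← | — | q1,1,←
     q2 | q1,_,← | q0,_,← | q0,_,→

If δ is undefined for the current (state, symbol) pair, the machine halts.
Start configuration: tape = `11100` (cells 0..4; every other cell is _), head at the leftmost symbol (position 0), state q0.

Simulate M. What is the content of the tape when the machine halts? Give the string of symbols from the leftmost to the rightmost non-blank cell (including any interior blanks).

q0 | __[1]1100   read 1 → write 0, move ←, go to q0
q0 | _[_]01100   read _ → write 1, move →, go to q1
q1 | _1[0]1100   read 0 → write 0, move ←, go to q2
q2 | _[1]01100   read 1 → write _, move ←, go to q0
q0 | [_]_01100   read _ → write 1, move →, go to q1
q1 | 1[_]01100   read _ → write 1, move ←, go to q1
q1 | [1]101100
The non-blank tape span at halt is 1101100.

1101100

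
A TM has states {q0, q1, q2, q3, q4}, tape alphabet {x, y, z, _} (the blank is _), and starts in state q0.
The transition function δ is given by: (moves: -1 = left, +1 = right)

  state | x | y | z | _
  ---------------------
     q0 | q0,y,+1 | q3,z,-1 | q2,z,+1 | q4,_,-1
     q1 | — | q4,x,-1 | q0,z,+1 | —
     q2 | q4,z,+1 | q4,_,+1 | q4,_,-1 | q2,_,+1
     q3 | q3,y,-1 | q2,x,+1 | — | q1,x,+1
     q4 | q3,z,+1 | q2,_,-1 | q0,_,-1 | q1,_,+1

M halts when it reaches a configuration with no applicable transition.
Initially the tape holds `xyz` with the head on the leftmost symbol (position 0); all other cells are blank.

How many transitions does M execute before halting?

state=q0 head=0 tape=_[x]yz_   (q0,x)→(q0,y,+1)
state=q0 head=1 tape=_y[y]z_   (q0,y)→(q3,z,-1)
state=q3 head=0 tape=_[y]zz_   (q3,y)→(q2,x,+1)
state=q2 head=1 tape=_x[z]z_   (q2,z)→(q4,_,-1)
state=q4 head=0 tape=_[x]_z_   (q4,x)→(q3,z,+1)
state=q3 head=1 tape=_z[_]z_   (q3,_)→(q1,x,+1)
state=q1 head=2 tape=_zx[z]_   (q1,z)→(q0,z,+1)
state=q0 head=3 tape=_zxz[_]   (q0,_)→(q4,_,-1)
state=q4 head=2 tape=_zx[z]_   (q4,z)→(q0,_,-1)
state=q0 head=1 tape=_z[x]__   (q0,x)→(q0,y,+1)
state=q0 head=2 tape=_zy[_]_   (q0,_)→(q4,_,-1)
state=q4 head=1 tape=_z[y]__   (q4,y)→(q2,_,-1)
state=q2 head=0 tape=_[z]___   (q2,z)→(q4,_,-1)
state=q4 head=-1 tape=[_]____   (q4,_)→(q1,_,+1)
state=q1 head=0 tape=_[_]___
M halts after 14 transitions.

14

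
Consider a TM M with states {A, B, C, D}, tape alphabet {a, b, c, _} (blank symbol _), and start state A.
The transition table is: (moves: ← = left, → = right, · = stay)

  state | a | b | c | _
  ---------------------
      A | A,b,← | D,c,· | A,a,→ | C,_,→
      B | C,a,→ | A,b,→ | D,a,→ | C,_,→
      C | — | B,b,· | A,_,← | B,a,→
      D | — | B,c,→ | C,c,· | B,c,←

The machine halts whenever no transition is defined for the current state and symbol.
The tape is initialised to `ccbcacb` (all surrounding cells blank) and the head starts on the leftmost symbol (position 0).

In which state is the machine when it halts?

A | _[c]cbcacb   read c → write a, move →, go to A
A | _a[c]bcacb   read c → write a, move →, go to A
A | _aa[b]cacb   read b → write c, move ·, go to D
D | _aa[c]cacb   read c → write c, move ·, go to C
C | _aa[c]cacb   read c → write _, move ←, go to A
A | _a[a]_cacb   read a → write b, move ←, go to A
A | _[a]b_cacb   read a → write b, move ←, go to A
A | [_]bb_cacb   read _ → write _, move →, go to C
C | _[b]b_cacb   read b → write b, move ·, go to B
B | _[b]b_cacb   read b → write b, move →, go to A
A | _b[b]_cacb   read b → write c, move ·, go to D
D | _b[c]_cacb   read c → write c, move ·, go to C
C | _b[c]_cacb   read c → write _, move ←, go to A
A | _[b]__cacb   read b → write c, move ·, go to D
D | _[c]__cacb   read c → write c, move ·, go to C
C | _[c]__cacb   read c → write _, move ←, go to A
A | [_]___cacb   read _ → write _, move →, go to C
C | _[_]__cacb   read _ → write a, move →, go to B
B | _a[_]_cacb   read _ → write _, move →, go to C
C | _a_[_]cacb   read _ → write a, move →, go to B
B | _a_a[c]acb   read c → write a, move →, go to D
D | _a_aa[a]cb
No transition is defined for (D, a); M halts in state D.

D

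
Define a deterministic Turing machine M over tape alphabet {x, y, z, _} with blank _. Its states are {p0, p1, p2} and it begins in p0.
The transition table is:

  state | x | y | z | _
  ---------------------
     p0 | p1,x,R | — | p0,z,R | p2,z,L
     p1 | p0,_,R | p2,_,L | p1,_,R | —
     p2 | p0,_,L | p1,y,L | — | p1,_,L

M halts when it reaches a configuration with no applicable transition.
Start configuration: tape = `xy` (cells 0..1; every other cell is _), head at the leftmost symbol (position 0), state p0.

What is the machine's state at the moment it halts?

p0 | ___[x]y   read x → write x, move R, go to p1
p1 | ___x[y]   read y → write _, move L, go to p2
p2 | ___[x]_   read x → write _, move L, go to p0
p0 | __[_]__   read _ → write z, move L, go to p2
p2 | _[_]z__   read _ → write _, move L, go to p1
p1 | [_]_z__
No transition is defined for (p1, _); M halts in state p1.

p1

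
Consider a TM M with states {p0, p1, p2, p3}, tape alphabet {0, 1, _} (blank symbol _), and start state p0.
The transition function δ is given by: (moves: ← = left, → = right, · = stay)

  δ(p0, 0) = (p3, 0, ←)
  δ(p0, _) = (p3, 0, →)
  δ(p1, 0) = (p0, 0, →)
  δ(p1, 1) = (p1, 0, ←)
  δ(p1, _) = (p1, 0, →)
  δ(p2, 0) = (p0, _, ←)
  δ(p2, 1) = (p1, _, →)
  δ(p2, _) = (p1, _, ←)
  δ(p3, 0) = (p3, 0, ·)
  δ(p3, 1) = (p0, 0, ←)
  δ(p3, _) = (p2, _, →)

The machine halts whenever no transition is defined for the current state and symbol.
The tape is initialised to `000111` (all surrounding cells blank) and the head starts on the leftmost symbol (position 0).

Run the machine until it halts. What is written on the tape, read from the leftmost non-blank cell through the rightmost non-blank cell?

000_001

state=p0 head=0 tape=_[0]00111   (p0,0)→(p3,0,←)
state=p3 head=-1 tape=[_]000111   (p3,_)→(p2,_,→)
state=p2 head=0 tape=_[0]00111   (p2,0)→(p0,_,←)
state=p0 head=-1 tape=[_]_00111   (p0,_)→(p3,0,→)
state=p3 head=0 tape=0[_]00111   (p3,_)→(p2,_,→)
state=p2 head=1 tape=0_[0]0111   (p2,0)→(p0,_,←)
state=p0 head=0 tape=0[_]_0111   (p0,_)→(p3,0,→)
state=p3 head=1 tape=00[_]0111   (p3,_)→(p2,_,→)
state=p2 head=2 tape=00_[0]111   (p2,0)→(p0,_,←)
state=p0 head=1 tape=00[_]_111   (p0,_)→(p3,0,→)
state=p3 head=2 tape=000[_]111   (p3,_)→(p2,_,→)
state=p2 head=3 tape=000_[1]11   (p2,1)→(p1,_,→)
state=p1 head=4 tape=000__[1]1   (p1,1)→(p1,0,←)
state=p1 head=3 tape=000_[_]01   (p1,_)→(p1,0,→)
state=p1 head=4 tape=000_0[0]1   (p1,0)→(p0,0,→)
state=p0 head=5 tape=000_00[1]
The non-blank tape span at halt is 000_001.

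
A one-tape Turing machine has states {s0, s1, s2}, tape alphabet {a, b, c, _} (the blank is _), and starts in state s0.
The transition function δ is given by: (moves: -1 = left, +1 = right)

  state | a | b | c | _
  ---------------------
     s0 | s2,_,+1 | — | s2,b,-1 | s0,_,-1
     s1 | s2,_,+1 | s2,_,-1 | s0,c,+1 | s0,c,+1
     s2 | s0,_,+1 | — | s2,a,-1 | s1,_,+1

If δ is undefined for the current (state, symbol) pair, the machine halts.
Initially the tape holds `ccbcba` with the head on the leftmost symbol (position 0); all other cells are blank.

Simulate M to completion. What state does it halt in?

state=s0 head=0 tape=_[c]cbcba   (s0,c)→(s2,b,-1)
state=s2 head=-1 tape=[_]bcbcba   (s2,_)→(s1,_,+1)
state=s1 head=0 tape=_[b]cbcba   (s1,b)→(s2,_,-1)
state=s2 head=-1 tape=[_]_cbcba   (s2,_)→(s1,_,+1)
state=s1 head=0 tape=_[_]cbcba   (s1,_)→(s0,c,+1)
state=s0 head=1 tape=_c[c]bcba   (s0,c)→(s2,b,-1)
state=s2 head=0 tape=_[c]bbcba   (s2,c)→(s2,a,-1)
state=s2 head=-1 tape=[_]abbcba   (s2,_)→(s1,_,+1)
state=s1 head=0 tape=_[a]bbcba   (s1,a)→(s2,_,+1)
state=s2 head=1 tape=__[b]bcba
No transition is defined for (s2, b); M halts in state s2.

s2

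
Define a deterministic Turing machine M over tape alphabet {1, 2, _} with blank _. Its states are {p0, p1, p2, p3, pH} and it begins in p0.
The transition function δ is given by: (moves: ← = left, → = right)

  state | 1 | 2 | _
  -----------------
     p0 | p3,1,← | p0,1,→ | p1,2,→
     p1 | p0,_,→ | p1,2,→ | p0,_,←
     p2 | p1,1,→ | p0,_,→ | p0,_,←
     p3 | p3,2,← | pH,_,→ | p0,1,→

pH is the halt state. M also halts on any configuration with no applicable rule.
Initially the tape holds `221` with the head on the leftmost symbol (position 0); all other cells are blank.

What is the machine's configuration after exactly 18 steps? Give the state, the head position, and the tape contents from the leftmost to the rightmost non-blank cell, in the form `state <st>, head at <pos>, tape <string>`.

state p3, head at 0, tape 11121

state=p0 head=0 tape=__[2]21   (p0,2)→(p0,1,→)
state=p0 head=1 tape=__1[2]1   (p0,2)→(p0,1,→)
state=p0 head=2 tape=__11[1]   (p0,1)→(p3,1,←)
state=p3 head=1 tape=__1[1]1   (p3,1)→(p3,2,←)
state=p3 head=0 tape=__[1]21   (p3,1)→(p3,2,←)
state=p3 head=-1 tape=_[_]221   (p3,_)→(p0,1,→)
state=p0 head=0 tape=_1[2]21   (p0,2)→(p0,1,→)
state=p0 head=1 tape=_11[2]1   (p0,2)→(p0,1,→)
state=p0 head=2 tape=_111[1]   (p0,1)→(p3,1,←)
state=p3 head=1 tape=_11[1]1   (p3,1)→(p3,2,←)
state=p3 head=0 tape=_1[1]21   (p3,1)→(p3,2,←)
state=p3 head=-1 tape=_[1]221   (p3,1)→(p3,2,←)
state=p3 head=-2 tape=[_]2221   (p3,_)→(p0,1,→)
state=p0 head=-1 tape=1[2]221   (p0,2)→(p0,1,→)
state=p0 head=0 tape=11[2]21   (p0,2)→(p0,1,→)
state=p0 head=1 tape=111[2]1   (p0,2)→(p0,1,→)
state=p0 head=2 tape=1111[1]   (p0,1)→(p3,1,←)
state=p3 head=1 tape=111[1]1   (p3,1)→(p3,2,←)
state=p3 head=0 tape=11[1]21
After 18 steps: state p3, head at 0, tape 11121.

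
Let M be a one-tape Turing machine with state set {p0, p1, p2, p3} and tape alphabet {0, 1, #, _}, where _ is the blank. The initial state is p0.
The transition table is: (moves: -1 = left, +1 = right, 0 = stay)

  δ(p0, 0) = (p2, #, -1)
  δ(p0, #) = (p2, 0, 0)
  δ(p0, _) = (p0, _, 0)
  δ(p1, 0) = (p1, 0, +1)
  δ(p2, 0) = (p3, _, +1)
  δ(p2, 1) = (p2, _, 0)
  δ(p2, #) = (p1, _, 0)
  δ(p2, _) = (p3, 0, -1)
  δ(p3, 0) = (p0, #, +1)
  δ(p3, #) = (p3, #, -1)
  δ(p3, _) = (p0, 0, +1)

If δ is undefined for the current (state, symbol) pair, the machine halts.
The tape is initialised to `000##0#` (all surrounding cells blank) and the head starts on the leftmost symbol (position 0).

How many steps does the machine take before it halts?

16

p0 | __[0]00##0#   read 0 → write #, move -1, go to p2
p2 | _[_]#00##0#   read _ → write 0, move -1, go to p3
p3 | [_]0#00##0#   read _ → write 0, move +1, go to p0
p0 | 0[0]#00##0#   read 0 → write #, move -1, go to p2
p2 | [0]##00##0#   read 0 → write _, move +1, go to p3
p3 | _[#]#00##0#   read # → write #, move -1, go to p3
p3 | [_]##00##0#   read _ → write 0, move +1, go to p0
p0 | 0[#]#00##0#   read # → write 0, move 0, go to p2
p2 | 0[0]#00##0#   read 0 → write _, move +1, go to p3
p3 | 0_[#]00##0#   read # → write #, move -1, go to p3
p3 | 0[_]#00##0#   read _ → write 0, move +1, go to p0
p0 | 00[#]00##0#   read # → write 0, move 0, go to p2
p2 | 00[0]00##0#   read 0 → write _, move +1, go to p3
p3 | 00_[0]0##0#   read 0 → write #, move +1, go to p0
p0 | 00_#[0]##0#   read 0 → write #, move -1, go to p2
p2 | 00_[#]###0#   read # → write _, move 0, go to p1
p1 | 00_[_]###0#
M halts after 16 transitions.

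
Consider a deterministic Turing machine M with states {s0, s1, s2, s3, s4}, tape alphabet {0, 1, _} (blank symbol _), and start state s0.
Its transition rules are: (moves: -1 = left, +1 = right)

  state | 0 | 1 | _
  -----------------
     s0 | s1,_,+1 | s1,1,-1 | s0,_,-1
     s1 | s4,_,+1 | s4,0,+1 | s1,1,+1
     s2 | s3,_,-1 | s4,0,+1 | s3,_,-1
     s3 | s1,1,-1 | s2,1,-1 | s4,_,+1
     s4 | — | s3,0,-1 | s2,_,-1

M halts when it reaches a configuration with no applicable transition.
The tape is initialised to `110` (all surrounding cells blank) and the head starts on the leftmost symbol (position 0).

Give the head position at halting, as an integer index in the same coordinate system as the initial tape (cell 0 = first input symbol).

0

state=s0 head=0 tape=__[1]10   (s0,1)→(s1,1,-1)
state=s1 head=-1 tape=_[_]110   (s1,_)→(s1,1,+1)
state=s1 head=0 tape=_1[1]10   (s1,1)→(s4,0,+1)
state=s4 head=1 tape=_10[1]0   (s4,1)→(s3,0,-1)
state=s3 head=0 tape=_1[0]00   (s3,0)→(s1,1,-1)
state=s1 head=-1 tape=_[1]100   (s1,1)→(s4,0,+1)
state=s4 head=0 tape=_0[1]00   (s4,1)→(s3,0,-1)
state=s3 head=-1 tape=_[0]000   (s3,0)→(s1,1,-1)
state=s1 head=-2 tape=[_]1000   (s1,_)→(s1,1,+1)
state=s1 head=-1 tape=1[1]000   (s1,1)→(s4,0,+1)
state=s4 head=0 tape=10[0]00
At halt the head is at cell 0.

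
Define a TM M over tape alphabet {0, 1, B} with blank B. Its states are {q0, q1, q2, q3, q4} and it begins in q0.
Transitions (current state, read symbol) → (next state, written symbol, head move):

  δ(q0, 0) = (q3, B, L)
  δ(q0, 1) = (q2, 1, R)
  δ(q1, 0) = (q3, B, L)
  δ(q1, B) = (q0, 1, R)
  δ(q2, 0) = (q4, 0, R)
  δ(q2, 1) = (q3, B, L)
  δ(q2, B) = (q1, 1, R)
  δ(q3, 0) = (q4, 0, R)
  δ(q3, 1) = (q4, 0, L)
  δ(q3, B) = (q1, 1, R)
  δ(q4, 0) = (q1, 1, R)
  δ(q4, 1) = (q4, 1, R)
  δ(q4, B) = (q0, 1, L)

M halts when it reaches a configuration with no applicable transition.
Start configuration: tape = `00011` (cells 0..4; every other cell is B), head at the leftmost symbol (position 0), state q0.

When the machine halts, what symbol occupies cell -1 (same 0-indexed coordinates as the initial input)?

1

state=q0 head=0 tape=B[0]0011B   (q0,0)→(q3,B,L)
state=q3 head=-1 tape=[B]B0011B   (q3,B)→(q1,1,R)
state=q1 head=0 tape=1[B]0011B   (q1,B)→(q0,1,R)
state=q0 head=1 tape=11[0]011B   (q0,0)→(q3,B,L)
state=q3 head=0 tape=1[1]B011B   (q3,1)→(q4,0,L)
state=q4 head=-1 tape=[1]0B011B   (q4,1)→(q4,1,R)
state=q4 head=0 tape=1[0]B011B   (q4,0)→(q1,1,R)
state=q1 head=1 tape=11[B]011B   (q1,B)→(q0,1,R)
state=q0 head=2 tape=111[0]11B   (q0,0)→(q3,B,L)
state=q3 head=1 tape=11[1]B11B   (q3,1)→(q4,0,L)
state=q4 head=0 tape=1[1]0B11B   (q4,1)→(q4,1,R)
state=q4 head=1 tape=11[0]B11B   (q4,0)→(q1,1,R)
state=q1 head=2 tape=111[B]11B   (q1,B)→(q0,1,R)
state=q0 head=3 tape=1111[1]1B   (q0,1)→(q2,1,R)
state=q2 head=4 tape=11111[1]B   (q2,1)→(q3,B,L)
state=q3 head=3 tape=1111[1]BB   (q3,1)→(q4,0,L)
state=q4 head=2 tape=111[1]0BB   (q4,1)→(q4,1,R)
state=q4 head=3 tape=1111[0]BB   (q4,0)→(q1,1,R)
state=q1 head=4 tape=11111[B]B   (q1,B)→(q0,1,R)
state=q0 head=5 tape=111111[B]
Cell -1 holds 1 when M halts.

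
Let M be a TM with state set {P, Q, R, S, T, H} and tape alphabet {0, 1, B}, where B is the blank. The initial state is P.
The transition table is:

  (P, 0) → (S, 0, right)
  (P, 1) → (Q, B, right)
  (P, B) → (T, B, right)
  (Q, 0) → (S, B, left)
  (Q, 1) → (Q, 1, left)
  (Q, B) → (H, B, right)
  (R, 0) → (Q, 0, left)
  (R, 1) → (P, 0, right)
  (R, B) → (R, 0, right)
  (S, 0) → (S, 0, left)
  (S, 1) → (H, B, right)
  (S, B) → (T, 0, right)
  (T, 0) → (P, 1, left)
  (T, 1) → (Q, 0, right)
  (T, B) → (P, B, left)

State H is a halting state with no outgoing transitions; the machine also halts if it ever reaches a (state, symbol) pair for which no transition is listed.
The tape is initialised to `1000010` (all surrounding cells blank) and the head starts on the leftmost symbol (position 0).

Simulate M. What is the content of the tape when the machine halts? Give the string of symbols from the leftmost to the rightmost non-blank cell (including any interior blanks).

00B0010

state=P head=0 tape=[1]000010   (P,1)→(Q,B,right)
state=Q head=1 tape=B[0]00010   (Q,0)→(S,B,left)
state=S head=0 tape=[B]B00010   (S,B)→(T,0,right)
state=T head=1 tape=0[B]00010   (T,B)→(P,B,left)
state=P head=0 tape=[0]B00010   (P,0)→(S,0,right)
state=S head=1 tape=0[B]00010   (S,B)→(T,0,right)
state=T head=2 tape=00[0]0010   (T,0)→(P,1,left)
state=P head=1 tape=0[0]10010   (P,0)→(S,0,right)
state=S head=2 tape=00[1]0010   (S,1)→(H,B,right)
state=H head=3 tape=00B[0]010
The non-blank tape span at halt is 00B0010.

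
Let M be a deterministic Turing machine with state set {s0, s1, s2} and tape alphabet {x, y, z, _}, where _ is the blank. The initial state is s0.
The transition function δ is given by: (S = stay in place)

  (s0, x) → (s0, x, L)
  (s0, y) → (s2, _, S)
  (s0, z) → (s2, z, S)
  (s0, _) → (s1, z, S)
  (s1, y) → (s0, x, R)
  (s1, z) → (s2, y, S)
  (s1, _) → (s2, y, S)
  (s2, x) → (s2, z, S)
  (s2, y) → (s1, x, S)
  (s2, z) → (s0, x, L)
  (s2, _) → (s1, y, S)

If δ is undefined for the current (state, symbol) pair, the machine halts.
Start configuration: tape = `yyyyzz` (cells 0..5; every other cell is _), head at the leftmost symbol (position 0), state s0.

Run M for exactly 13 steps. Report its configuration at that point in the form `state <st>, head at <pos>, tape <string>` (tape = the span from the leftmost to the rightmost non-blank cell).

state s2, head at 4, tape xxxxzz

s0 | [y]yyyzz   read y → write _, move S, go to s2
s2 | [_]yyyzz   read _ → write y, move S, go to s1
s1 | [y]yyyzz   read y → write x, move R, go to s0
s0 | x[y]yyzz   read y → write _, move S, go to s2
s2 | x[_]yyzz   read _ → write y, move S, go to s1
s1 | x[y]yyzz   read y → write x, move R, go to s0
s0 | xx[y]yzz   read y → write _, move S, go to s2
s2 | xx[_]yzz   read _ → write y, move S, go to s1
s1 | xx[y]yzz   read y → write x, move R, go to s0
s0 | xxx[y]zz   read y → write _, move S, go to s2
s2 | xxx[_]zz   read _ → write y, move S, go to s1
s1 | xxx[y]zz   read y → write x, move R, go to s0
s0 | xxxx[z]z   read z → write z, move S, go to s2
s2 | xxxx[z]z
After 13 steps: state s2, head at 4, tape xxxxzz.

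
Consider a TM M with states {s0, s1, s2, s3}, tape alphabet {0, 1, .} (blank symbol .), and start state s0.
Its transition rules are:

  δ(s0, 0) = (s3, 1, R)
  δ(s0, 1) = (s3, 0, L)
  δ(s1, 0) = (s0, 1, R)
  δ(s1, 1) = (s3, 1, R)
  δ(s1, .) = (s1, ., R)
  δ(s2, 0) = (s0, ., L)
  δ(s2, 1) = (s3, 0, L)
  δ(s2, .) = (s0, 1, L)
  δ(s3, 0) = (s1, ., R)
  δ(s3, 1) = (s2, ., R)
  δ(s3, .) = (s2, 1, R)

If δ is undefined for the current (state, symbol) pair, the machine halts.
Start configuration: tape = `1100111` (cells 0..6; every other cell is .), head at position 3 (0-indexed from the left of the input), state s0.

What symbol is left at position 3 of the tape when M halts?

s0 | 110[0]111   read 0 → write 1, move R, go to s3
s3 | 1101[1]11   read 1 → write ., move R, go to s2
s2 | 1101.[1]1   read 1 → write 0, move L, go to s3
s3 | 1101[.]01   read . → write 1, move R, go to s2
s2 | 11011[0]1   read 0 → write ., move L, go to s0
s0 | 1101[1].1   read 1 → write 0, move L, go to s3
s3 | 110[1]0.1   read 1 → write ., move R, go to s2
s2 | 110.[0].1   read 0 → write ., move L, go to s0
s0 | 110[.]..1
Cell 3 holds . when M halts.

.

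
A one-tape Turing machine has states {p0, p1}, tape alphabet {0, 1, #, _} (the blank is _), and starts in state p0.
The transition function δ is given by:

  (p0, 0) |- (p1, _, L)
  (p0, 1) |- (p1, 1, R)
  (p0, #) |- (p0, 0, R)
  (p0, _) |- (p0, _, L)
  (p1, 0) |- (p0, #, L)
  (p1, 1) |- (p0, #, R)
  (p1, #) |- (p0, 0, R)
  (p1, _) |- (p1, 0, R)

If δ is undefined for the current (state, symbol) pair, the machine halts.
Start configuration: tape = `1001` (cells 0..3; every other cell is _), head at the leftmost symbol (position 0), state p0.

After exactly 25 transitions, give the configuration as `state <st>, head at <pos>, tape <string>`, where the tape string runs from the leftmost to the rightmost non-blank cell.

state p0, head at 1, tape 000#

state=p0 head=0 tape=_[1]001_   (p0,1)→(p1,1,R)
state=p1 head=1 tape=_1[0]01_   (p1,0)→(p0,#,L)
state=p0 head=0 tape=_[1]#01_   (p0,1)→(p1,1,R)
state=p1 head=1 tape=_1[#]01_   (p1,#)→(p0,0,R)
state=p0 head=2 tape=_10[0]1_   (p0,0)→(p1,_,L)
state=p1 head=1 tape=_1[0]_1_   (p1,0)→(p0,#,L)
state=p0 head=0 tape=_[1]#_1_   (p0,1)→(p1,1,R)
state=p1 head=1 tape=_1[#]_1_   (p1,#)→(p0,0,R)
state=p0 head=2 tape=_10[_]1_   (p0,_)→(p0,_,L)
state=p0 head=1 tape=_1[0]_1_   (p0,0)→(p1,_,L)
state=p1 head=0 tape=_[1]__1_   (p1,1)→(p0,#,R)
state=p0 head=1 tape=_#[_]_1_   (p0,_)→(p0,_,L)
state=p0 head=0 tape=_[#]__1_   (p0,#)→(p0,0,R)
state=p0 head=1 tape=_0[_]_1_   (p0,_)→(p0,_,L)
state=p0 head=0 tape=_[0]__1_   (p0,0)→(p1,_,L)
state=p1 head=-1 tape=[_]___1_   (p1,_)→(p1,0,R)
state=p1 head=0 tape=0[_]__1_   (p1,_)→(p1,0,R)
state=p1 head=1 tape=00[_]_1_   (p1,_)→(p1,0,R)
state=p1 head=2 tape=000[_]1_   (p1,_)→(p1,0,R)
state=p1 head=3 tape=0000[1]_   (p1,1)→(p0,#,R)
state=p0 head=4 tape=0000#[_]   (p0,_)→(p0,_,L)
state=p0 head=3 tape=0000[#]_   (p0,#)→(p0,0,R)
state=p0 head=4 tape=00000[_]   (p0,_)→(p0,_,L)
state=p0 head=3 tape=0000[0]_   (p0,0)→(p1,_,L)
state=p1 head=2 tape=000[0]__   (p1,0)→(p0,#,L)
state=p0 head=1 tape=00[0]#__
After 25 steps: state p0, head at 1, tape 000#.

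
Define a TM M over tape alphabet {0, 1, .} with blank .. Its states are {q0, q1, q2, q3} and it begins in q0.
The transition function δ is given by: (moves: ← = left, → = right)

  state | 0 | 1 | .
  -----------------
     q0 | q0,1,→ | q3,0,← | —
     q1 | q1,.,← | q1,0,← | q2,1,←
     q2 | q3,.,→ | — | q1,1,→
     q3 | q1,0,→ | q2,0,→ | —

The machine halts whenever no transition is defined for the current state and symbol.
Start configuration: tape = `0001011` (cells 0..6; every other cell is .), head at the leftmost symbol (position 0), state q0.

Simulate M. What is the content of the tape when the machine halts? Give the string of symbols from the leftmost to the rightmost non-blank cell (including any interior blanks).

state=q0 head=0 tape=[0]001011   (q0,0)→(q0,1,→)
state=q0 head=1 tape=1[0]01011   (q0,0)→(q0,1,→)
state=q0 head=2 tape=11[0]1011   (q0,0)→(q0,1,→)
state=q0 head=3 tape=111[1]011   (q0,1)→(q3,0,←)
state=q3 head=2 tape=11[1]0011   (q3,1)→(q2,0,→)
state=q2 head=3 tape=110[0]011   (q2,0)→(q3,.,→)
state=q3 head=4 tape=110.[0]11   (q3,0)→(q1,0,→)
state=q1 head=5 tape=110.0[1]1   (q1,1)→(q1,0,←)
state=q1 head=4 tape=110.[0]01   (q1,0)→(q1,.,←)
state=q1 head=3 tape=110[.].01   (q1,.)→(q2,1,←)
state=q2 head=2 tape=11[0]1.01   (q2,0)→(q3,.,→)
state=q3 head=3 tape=11.[1].01   (q3,1)→(q2,0,→)
state=q2 head=4 tape=11.0[.]01   (q2,.)→(q1,1,→)
state=q1 head=5 tape=11.01[0]1   (q1,0)→(q1,.,←)
state=q1 head=4 tape=11.0[1].1   (q1,1)→(q1,0,←)
state=q1 head=3 tape=11.[0]0.1   (q1,0)→(q1,.,←)
state=q1 head=2 tape=11[.].0.1   (q1,.)→(q2,1,←)
state=q2 head=1 tape=1[1]1.0.1
The non-blank tape span at halt is 111.0.1.

111.0.1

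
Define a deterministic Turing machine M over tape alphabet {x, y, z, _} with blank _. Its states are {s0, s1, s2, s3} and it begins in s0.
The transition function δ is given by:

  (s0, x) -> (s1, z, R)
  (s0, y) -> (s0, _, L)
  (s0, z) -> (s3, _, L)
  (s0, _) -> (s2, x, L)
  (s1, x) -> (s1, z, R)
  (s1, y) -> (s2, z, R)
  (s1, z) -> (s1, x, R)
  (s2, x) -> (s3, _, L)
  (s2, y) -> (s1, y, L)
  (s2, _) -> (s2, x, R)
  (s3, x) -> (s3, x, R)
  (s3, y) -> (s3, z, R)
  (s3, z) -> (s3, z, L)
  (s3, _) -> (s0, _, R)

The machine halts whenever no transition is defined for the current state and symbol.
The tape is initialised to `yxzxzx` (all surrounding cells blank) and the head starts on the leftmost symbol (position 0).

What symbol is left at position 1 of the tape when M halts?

z

s0 | __[y]xzxzx_   read y → write _, move L, go to s0
s0 | _[_]_xzxzx_   read _ → write x, move L, go to s2
s2 | [_]x_xzxzx_   read _ → write x, move R, go to s2
s2 | x[x]_xzxzx_   read x → write _, move L, go to s3
s3 | [x]__xzxzx_   read x → write x, move R, go to s3
s3 | x[_]_xzxzx_   read _ → write _, move R, go to s0
s0 | x_[_]xzxzx_   read _ → write x, move L, go to s2
s2 | x[_]xxzxzx_   read _ → write x, move R, go to s2
s2 | xx[x]xzxzx_   read x → write _, move L, go to s3
s3 | x[x]_xzxzx_   read x → write x, move R, go to s3
s3 | xx[_]xzxzx_   read _ → write _, move R, go to s0
s0 | xx_[x]zxzx_   read x → write z, move R, go to s1
s1 | xx_z[z]xzx_   read z → write x, move R, go to s1
s1 | xx_zx[x]zx_   read x → write z, move R, go to s1
s1 | xx_zxz[z]x_   read z → write x, move R, go to s1
s1 | xx_zxzx[x]_   read x → write z, move R, go to s1
s1 | xx_zxzxz[_]
Cell 1 holds z when M halts.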